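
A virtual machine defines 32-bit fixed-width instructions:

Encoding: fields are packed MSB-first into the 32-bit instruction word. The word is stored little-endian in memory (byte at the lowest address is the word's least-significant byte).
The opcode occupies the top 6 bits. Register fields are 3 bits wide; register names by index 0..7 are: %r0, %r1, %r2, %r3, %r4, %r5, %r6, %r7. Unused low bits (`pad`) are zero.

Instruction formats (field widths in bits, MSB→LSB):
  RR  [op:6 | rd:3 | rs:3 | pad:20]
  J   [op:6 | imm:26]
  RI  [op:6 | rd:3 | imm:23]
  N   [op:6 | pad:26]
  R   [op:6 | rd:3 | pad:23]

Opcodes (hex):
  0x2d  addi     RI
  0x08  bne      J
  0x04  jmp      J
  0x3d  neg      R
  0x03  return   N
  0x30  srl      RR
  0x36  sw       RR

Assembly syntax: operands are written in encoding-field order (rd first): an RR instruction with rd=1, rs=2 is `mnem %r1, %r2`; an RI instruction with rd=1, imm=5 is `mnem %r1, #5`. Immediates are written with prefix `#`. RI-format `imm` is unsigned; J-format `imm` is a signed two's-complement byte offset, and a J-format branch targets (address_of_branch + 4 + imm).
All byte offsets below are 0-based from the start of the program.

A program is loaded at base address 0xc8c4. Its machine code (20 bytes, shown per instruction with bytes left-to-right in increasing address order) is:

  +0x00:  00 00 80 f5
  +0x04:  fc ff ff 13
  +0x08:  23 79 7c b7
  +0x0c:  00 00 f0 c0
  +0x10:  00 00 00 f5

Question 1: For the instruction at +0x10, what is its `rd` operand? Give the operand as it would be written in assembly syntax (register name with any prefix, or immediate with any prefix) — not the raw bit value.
@+10  little-endian(00 00 00 f5) = 0xf5000000
  op=0xf5000000>>26=0x3d ⇒ neg (R)
  [25:23] rd=2 = %r2

%r2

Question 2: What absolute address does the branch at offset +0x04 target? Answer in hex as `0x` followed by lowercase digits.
0xc8c8

off 0x04: read fc ff ff 13 as little → 0x13fffffc
  op=0x13fffffc>>26=0x4 ⇒ jmp (J)
  imm@[25:0]=0x3fffffc (s26→-4) ⇒ #-4
  target = base 0xc8c4 + off 0x04 + 4 + imm -4 = 0xc8c8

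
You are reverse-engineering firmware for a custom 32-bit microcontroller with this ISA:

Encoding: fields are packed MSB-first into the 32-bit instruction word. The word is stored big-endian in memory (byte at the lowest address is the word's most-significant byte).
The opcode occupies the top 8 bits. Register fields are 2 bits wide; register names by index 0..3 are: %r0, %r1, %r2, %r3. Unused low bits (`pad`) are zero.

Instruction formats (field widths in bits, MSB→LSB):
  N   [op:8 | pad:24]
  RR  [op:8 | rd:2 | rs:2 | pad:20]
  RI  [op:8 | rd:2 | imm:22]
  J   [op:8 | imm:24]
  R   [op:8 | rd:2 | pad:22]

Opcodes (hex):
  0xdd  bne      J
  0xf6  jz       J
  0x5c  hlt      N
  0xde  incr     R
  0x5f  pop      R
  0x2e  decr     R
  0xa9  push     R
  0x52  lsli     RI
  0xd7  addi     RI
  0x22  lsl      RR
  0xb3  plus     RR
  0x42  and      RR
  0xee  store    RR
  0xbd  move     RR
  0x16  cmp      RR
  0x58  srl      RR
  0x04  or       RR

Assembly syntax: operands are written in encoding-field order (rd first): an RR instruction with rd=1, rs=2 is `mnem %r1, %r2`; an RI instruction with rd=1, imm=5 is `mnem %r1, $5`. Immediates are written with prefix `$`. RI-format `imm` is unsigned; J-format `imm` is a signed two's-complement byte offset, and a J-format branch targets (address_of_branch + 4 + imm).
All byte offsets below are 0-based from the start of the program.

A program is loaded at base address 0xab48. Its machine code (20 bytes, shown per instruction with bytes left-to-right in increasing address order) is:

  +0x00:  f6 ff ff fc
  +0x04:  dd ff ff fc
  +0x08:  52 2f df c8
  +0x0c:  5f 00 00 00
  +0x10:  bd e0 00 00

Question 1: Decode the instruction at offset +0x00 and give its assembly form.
jz $-4

+0x00: f6 ff ff fc ⇒ word 0xf6fffffc (big)
  top 8b → 0xf6 → jz [J]
  [23:0] imm=16777212 (s24→-4) = $-4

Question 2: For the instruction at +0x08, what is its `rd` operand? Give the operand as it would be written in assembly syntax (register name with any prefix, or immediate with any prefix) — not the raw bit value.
@+08  big-endian(52 2f df c8) = 0x522fdfc8
  opcode bits[31:24]=0x52: lsli/RI
  [23:22] rd=0 = %r0
  [21:0] imm=3137480 = $3137480

%r0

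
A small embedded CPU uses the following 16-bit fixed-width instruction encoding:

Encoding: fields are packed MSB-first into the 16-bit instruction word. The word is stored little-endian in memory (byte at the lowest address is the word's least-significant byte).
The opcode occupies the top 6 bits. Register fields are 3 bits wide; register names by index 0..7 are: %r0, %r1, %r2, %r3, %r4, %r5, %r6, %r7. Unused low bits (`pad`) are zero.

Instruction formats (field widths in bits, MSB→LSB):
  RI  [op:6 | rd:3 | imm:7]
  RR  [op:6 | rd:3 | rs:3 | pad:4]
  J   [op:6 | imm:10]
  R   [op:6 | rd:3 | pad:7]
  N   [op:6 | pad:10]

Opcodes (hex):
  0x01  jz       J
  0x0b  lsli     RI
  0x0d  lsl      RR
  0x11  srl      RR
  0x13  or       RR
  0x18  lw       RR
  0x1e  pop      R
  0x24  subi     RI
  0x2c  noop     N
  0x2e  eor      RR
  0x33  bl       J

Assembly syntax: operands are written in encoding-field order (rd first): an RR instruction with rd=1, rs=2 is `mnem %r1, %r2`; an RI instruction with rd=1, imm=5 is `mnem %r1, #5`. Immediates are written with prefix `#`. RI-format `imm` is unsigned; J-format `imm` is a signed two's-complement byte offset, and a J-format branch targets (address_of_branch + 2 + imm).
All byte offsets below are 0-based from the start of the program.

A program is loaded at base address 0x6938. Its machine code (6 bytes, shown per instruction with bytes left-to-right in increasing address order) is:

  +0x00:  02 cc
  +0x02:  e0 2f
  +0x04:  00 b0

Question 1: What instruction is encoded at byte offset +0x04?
+0x04: 00 b0 ⇒ word 0xb000 (little)
  top 6b → 0x2c → noop [N]

noop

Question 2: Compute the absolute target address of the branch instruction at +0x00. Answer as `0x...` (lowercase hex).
0x693c

+0x00: 02 cc ⇒ word 0xcc02 (little)
  top 6b → 0x33 → bl [J]
  imm@[9:0]=0x2 ⇒ #2
  target = base 0x6938 + off 0x00 + 2 + imm 2 = 0x693c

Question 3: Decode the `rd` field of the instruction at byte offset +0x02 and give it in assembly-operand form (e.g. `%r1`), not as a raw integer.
%r7

off 0x02: read e0 2f as little → 0x2fe0
  top 6b → 0xb → lsli [RI]
  rd: (w>>7)&0x7=0x7 → %r7
  imm: (w>>0)&0x7f=0x60 → #96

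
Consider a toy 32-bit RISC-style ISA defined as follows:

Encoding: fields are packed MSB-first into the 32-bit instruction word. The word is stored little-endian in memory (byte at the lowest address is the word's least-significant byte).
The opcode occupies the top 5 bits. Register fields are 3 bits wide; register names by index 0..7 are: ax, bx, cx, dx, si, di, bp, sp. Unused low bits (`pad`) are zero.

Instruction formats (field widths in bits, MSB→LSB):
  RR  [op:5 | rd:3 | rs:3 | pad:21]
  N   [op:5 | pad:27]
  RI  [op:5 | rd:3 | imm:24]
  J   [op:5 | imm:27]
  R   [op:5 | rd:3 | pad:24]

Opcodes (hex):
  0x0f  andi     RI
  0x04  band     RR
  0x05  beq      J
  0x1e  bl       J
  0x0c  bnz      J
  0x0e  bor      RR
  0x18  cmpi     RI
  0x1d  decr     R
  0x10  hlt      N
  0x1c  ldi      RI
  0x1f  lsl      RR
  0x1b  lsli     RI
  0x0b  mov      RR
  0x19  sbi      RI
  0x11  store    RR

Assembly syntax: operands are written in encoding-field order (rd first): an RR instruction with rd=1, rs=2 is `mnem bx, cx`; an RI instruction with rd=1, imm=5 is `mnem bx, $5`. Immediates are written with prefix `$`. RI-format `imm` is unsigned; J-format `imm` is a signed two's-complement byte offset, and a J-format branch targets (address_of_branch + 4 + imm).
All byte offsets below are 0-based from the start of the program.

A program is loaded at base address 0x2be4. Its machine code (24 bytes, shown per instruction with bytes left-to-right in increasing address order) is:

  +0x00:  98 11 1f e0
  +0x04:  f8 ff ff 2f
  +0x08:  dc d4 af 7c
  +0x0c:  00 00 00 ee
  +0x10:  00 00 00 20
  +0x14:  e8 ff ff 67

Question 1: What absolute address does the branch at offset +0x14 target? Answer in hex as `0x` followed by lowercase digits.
0x2be4

[14] e8 ff ff 67 → 0x67ffffe8
  opcode bits[31:27]=0xc: bnz/J
  imm: (w>>0)&0x7ffffff=0x7ffffe8 (s27→-24) → $-24
  target = base 0x2be4 + off 0x14 + 4 + imm -24 = 0x2be4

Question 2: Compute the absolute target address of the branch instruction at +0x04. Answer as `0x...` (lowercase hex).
0x2be4

[04] f8 ff ff 2f → 0x2ffffff8
  top 5b → 0x5 → beq [J]
  imm: (w>>0)&0x7ffffff=0x7fffff8 (s27→-8) → $-8
  target = base 0x2be4 + off 0x04 + 4 + imm -8 = 0x2be4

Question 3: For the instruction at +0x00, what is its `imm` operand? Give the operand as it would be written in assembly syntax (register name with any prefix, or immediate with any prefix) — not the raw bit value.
$2036120

off 0x00: read 98 11 1f e0 as little → 0xe01f1198
  opcode bits[31:27]=0x1c: ldi/RI
  rd@[26:24]=0x0 ⇒ ax
  imm@[23:0]=0x1f1198 ⇒ $2036120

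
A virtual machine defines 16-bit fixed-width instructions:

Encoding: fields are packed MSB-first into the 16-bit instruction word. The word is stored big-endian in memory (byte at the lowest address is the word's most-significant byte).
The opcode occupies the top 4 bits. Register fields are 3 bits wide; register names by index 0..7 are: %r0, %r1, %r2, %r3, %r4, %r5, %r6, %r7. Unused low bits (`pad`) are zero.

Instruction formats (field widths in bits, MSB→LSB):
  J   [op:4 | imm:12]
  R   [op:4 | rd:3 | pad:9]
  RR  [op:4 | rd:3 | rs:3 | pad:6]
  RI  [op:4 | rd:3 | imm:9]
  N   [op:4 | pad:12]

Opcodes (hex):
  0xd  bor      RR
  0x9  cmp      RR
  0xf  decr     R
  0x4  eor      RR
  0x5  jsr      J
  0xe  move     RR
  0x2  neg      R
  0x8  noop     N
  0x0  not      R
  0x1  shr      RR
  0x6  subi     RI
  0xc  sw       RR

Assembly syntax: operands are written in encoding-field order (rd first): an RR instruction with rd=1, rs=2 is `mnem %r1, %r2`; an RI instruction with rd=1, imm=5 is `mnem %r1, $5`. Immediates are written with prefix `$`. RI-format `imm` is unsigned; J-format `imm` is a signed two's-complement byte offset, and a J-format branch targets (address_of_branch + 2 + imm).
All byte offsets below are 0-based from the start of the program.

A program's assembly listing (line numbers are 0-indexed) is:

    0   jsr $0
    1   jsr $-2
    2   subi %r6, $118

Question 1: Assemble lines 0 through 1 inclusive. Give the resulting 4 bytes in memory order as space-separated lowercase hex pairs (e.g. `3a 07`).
line 0 (jsr): pack op=0x5:4|imm=0:12 = 0x5000; big→ 50 00
line 1 (jsr): pack op=0x5:4|imm=-2:12 = 0x5ffe; big→ 5f fe

50 00 5f fe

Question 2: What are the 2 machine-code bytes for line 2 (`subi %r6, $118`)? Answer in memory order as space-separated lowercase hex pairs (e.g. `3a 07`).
2. subi fields op=0x6:4|rd=6:3|imm=118:9 → word 6c76h → 6c 76

6c 76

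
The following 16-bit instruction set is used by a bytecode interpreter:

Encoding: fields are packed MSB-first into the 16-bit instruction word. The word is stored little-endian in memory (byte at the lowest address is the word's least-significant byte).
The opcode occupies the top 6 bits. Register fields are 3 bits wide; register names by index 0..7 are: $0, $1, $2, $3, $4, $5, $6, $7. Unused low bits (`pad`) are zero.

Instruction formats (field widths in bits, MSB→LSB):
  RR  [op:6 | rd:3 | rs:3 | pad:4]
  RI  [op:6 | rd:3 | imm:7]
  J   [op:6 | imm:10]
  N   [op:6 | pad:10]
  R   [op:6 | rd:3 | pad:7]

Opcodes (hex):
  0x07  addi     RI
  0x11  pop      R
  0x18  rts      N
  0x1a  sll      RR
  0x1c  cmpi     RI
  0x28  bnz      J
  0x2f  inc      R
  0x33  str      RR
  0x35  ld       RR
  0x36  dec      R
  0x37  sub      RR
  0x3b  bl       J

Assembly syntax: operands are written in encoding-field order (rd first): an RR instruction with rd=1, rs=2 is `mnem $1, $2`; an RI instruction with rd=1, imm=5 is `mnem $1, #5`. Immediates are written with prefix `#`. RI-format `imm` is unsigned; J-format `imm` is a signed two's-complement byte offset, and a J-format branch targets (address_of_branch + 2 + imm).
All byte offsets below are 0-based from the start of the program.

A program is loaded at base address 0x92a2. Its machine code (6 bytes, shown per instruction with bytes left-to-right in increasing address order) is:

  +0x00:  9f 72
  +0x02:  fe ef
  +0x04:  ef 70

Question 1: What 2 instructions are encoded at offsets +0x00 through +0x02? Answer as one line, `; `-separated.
cmpi $5, #31; bl #-2

@+00  little-endian(9f 72) = 0x729f
  opcode bits[15:10]=0x1c: cmpi/RI
  [9:7] rd=5 = $5
  [6:0] imm=31 = #31
@+02  little-endian(fe ef) = 0xeffe
  opcode bits[15:10]=0x3b: bl/J
  [9:0] imm=1022 (s10→-2) = #-2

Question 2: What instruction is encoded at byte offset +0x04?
@+04  little-endian(ef 70) = 0x70ef
  op=0x70ef>>10=0x1c ⇒ cmpi (RI)
  rd@[9:7]=0x1 ⇒ $1
  imm@[6:0]=0x6f ⇒ #111

cmpi $1, #111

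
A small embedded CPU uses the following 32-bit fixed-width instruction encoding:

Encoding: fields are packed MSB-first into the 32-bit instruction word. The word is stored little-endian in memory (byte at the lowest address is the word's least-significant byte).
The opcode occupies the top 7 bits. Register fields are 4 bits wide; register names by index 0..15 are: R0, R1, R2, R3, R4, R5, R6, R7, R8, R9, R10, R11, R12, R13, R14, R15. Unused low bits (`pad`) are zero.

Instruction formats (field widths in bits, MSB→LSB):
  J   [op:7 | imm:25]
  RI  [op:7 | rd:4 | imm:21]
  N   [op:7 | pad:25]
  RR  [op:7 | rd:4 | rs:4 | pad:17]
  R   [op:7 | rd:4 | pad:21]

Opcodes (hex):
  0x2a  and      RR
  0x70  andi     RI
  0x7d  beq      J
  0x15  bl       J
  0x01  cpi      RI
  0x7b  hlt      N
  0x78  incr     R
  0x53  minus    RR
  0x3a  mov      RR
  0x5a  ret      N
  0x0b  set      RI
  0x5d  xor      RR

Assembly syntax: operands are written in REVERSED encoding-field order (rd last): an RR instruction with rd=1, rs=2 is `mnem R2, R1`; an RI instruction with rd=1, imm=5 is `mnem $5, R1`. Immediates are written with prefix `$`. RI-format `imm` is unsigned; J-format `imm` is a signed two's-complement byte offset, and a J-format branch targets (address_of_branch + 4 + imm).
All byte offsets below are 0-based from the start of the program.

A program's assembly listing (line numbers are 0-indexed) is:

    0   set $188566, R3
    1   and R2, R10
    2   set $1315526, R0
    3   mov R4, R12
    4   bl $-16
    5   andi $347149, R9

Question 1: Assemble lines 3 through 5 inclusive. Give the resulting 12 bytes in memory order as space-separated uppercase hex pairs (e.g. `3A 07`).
00 00 88 75 F0 FF FF 2B 0D 4C 25 E1

3. mov fields op=0x3a:7|rd=12:4|rs=4:4|pad=0:17 → word 75880000h → 00 00 88 75
4. bl fields op=0x15:7|imm=-16:25 → word 2bfffff0h → f0 ff ff 2b
5. andi fields op=0x70:7|rd=9:4|imm=347149:21 → word e1254c0dh → 0d 4c 25 e1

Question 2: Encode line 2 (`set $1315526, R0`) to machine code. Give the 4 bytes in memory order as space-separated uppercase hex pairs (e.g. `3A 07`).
C6 12 14 16

2. set fields op=0xb:7|rd=0:4|imm=1315526:21 → word 161412c6h → c6 12 14 16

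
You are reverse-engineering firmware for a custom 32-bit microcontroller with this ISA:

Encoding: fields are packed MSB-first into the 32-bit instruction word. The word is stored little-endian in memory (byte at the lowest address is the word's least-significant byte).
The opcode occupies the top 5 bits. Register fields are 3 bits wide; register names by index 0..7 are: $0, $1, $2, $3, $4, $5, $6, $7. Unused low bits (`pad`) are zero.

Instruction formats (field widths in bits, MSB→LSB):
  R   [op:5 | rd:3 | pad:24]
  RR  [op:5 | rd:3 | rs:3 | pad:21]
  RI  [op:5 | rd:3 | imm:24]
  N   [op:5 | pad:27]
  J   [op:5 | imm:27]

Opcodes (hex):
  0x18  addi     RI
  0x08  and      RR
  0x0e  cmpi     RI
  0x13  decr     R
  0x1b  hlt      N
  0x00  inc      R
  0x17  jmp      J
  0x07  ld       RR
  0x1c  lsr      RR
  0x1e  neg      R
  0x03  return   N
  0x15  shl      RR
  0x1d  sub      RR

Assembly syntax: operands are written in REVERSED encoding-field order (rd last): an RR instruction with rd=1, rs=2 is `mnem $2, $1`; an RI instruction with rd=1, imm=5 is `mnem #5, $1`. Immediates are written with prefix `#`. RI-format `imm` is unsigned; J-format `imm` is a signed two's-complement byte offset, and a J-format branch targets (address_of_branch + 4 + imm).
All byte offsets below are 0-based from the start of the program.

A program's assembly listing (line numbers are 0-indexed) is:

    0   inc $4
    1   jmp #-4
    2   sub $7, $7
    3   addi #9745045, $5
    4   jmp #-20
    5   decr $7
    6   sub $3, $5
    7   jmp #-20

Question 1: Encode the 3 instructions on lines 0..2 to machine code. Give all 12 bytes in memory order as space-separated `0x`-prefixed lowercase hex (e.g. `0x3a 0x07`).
L0: inc op=0x0:5|rd=4:3|pad=0:24 ⇒ 0x04000000 ⇒ little 00 00 00 04
L1: jmp op=0x17:5|imm=-4:27 ⇒ 0xbffffffc ⇒ little fc ff ff bf
L2: sub op=0x1d:5|rd=7:3|rs=7:3|pad=0:21 ⇒ 0xefe00000 ⇒ little 00 00 e0 ef

0x00 0x00 0x00 0x04 0xfc 0xff 0xff 0xbf 0x00 0x00 0xe0 0xef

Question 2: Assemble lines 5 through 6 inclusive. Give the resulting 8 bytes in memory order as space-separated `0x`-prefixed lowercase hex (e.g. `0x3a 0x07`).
0x00 0x00 0x00 0x9f 0x00 0x00 0x60 0xed

line 5 (decr): pack op=0x13:5|rd=7:3|pad=0:24 = 0x9f000000; little→ 00 00 00 9f
line 6 (sub): pack op=0x1d:5|rd=5:3|rs=3:3|pad=0:21 = 0xed600000; little→ 00 00 60 ed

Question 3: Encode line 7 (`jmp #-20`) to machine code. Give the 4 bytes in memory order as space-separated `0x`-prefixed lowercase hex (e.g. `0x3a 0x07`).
L7: jmp op=0x17:5|imm=-20:27 ⇒ 0xbfffffec ⇒ little ec ff ff bf

0xec 0xff 0xff 0xbf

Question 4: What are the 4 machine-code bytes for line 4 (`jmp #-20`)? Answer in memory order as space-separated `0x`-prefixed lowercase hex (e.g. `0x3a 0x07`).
line 4 (jmp): pack op=0x17:5|imm=-20:27 = 0xbfffffec; little→ ec ff ff bf

0xec 0xff 0xff 0xbf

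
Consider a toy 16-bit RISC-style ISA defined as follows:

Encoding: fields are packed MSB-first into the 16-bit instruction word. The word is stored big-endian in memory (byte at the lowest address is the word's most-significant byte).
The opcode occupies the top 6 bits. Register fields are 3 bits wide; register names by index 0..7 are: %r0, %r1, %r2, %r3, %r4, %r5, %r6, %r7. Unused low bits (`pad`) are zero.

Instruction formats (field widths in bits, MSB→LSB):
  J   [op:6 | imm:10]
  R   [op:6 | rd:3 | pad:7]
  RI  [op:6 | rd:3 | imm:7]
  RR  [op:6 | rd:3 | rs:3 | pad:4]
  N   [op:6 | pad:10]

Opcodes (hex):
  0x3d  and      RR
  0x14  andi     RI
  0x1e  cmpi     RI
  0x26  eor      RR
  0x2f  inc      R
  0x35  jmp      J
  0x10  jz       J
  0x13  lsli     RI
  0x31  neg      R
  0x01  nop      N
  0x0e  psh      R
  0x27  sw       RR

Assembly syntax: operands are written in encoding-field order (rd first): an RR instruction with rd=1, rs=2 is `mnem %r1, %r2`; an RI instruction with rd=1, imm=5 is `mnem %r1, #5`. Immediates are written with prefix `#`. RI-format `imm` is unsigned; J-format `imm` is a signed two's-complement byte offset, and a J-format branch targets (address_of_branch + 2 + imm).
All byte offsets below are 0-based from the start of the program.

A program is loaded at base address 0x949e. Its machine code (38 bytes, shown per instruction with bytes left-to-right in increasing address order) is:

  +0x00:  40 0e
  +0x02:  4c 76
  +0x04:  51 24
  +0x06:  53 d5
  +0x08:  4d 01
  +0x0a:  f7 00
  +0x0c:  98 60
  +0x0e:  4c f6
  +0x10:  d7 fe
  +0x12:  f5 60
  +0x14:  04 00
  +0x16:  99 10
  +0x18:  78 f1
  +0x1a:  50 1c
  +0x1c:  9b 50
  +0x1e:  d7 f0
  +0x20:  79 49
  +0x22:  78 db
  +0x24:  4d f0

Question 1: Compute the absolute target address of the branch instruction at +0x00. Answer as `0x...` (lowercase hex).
0x94ae

+0x00: 40 0e ⇒ word 0x400e (big)
  opcode bits[15:10]=0x10: jz/J
  [9:0] imm=14 = #14
  target = base 0x949e + off 0x00 + 2 + imm 14 = 0x94ae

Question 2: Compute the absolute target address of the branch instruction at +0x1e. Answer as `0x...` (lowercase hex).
[1e] d7 f0 → 0xd7f0
  top 6b → 0x35 → jmp [J]
  [9:0] imm=1008 (s10→-16) = #-16
  target = base 0x949e + off 0x1e + 2 + imm -16 = 0x94ae

0x94ae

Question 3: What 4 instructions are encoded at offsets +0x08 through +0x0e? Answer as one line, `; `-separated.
lsli %r2, #1; and %r6, %r0; eor %r0, %r6; lsli %r1, #118

[08] 4d 01 → 0x4d01
  opcode bits[15:10]=0x13: lsli/RI
  rd@[9:7]=0x2 ⇒ %r2
  imm@[6:0]=0x1 ⇒ #1
[0a] f7 00 → 0xf700
  opcode bits[15:10]=0x3d: and/RR
  rd@[9:7]=0x6 ⇒ %r6
  rs@[6:4]=0x0 ⇒ %r0
[0c] 98 60 → 0x9860
  opcode bits[15:10]=0x26: eor/RR
  rd@[9:7]=0x0 ⇒ %r0
  rs@[6:4]=0x6 ⇒ %r6
[0e] 4c f6 → 0x4cf6
  opcode bits[15:10]=0x13: lsli/RI
  rd@[9:7]=0x1 ⇒ %r1
  imm@[6:0]=0x76 ⇒ #118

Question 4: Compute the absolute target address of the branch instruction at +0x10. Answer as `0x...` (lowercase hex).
0x94ae

+0x10: d7 fe ⇒ word 0xd7fe (big)
  top 6b → 0x35 → jmp [J]
  imm@[9:0]=0x3fe (s10→-2) ⇒ #-2
  target = base 0x949e + off 0x10 + 2 + imm -2 = 0x94ae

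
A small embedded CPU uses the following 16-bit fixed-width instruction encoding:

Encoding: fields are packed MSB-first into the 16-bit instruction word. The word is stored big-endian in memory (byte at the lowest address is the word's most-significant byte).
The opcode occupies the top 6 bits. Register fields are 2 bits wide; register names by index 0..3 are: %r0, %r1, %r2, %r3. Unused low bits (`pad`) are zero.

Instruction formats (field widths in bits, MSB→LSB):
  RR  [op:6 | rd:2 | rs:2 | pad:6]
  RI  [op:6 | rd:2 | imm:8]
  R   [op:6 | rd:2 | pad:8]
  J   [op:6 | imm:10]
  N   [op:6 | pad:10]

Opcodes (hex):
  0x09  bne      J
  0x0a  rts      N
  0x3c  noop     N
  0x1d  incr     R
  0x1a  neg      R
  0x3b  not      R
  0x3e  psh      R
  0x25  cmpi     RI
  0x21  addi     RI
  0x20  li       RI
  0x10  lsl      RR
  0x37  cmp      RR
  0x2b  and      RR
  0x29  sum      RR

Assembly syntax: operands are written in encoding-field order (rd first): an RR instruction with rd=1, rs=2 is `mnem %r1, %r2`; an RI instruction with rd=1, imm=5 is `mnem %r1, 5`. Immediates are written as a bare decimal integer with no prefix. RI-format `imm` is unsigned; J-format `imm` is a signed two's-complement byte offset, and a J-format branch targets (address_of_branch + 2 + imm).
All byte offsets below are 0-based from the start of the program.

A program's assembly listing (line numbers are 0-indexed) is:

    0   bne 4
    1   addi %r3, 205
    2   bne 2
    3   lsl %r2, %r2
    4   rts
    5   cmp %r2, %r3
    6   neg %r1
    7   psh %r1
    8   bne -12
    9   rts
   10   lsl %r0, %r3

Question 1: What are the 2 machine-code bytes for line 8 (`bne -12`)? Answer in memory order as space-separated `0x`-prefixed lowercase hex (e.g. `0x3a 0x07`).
0x27 0xf4

8. bne fields op=0x9:6|imm=-12:10 → word 27f4h → 27 f4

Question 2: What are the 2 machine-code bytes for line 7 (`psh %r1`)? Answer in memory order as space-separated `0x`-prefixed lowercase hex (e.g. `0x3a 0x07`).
0xf9 0x00

7. psh fields op=0x3e:6|rd=1:2|pad=0:8 → word f900h → f9 00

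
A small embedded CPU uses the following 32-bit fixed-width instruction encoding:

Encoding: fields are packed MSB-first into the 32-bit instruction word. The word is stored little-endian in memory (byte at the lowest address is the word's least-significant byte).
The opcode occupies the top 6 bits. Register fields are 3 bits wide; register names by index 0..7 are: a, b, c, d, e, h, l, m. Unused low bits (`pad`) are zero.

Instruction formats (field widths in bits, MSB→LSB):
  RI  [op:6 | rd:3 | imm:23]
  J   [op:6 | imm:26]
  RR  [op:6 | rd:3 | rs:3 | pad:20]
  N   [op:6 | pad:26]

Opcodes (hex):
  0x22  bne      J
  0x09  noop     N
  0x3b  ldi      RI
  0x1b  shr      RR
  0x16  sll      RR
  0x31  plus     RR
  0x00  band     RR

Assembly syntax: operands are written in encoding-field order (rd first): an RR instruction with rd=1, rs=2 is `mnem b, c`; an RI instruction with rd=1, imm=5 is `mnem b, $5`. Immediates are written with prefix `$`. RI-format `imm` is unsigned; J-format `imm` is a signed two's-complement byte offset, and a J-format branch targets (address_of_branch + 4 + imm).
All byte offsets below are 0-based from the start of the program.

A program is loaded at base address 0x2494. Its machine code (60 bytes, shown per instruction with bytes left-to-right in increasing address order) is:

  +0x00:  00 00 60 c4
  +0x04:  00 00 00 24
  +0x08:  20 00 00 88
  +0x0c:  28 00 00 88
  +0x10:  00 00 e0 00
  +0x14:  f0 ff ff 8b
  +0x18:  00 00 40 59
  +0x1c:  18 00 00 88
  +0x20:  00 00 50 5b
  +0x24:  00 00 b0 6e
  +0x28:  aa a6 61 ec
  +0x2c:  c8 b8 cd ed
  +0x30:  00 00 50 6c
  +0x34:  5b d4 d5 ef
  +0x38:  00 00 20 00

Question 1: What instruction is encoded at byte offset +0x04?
noop

+0x04: 00 00 00 24 ⇒ word 0x24000000 (little)
  top 6b → 0x9 → noop [N]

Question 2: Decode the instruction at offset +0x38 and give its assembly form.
band a, c

off 0x38: read 00 00 20 00 as little → 0x00200000
  op=0x00200000>>26=0x0 ⇒ band (RR)
  rd@[25:23]=0x0 ⇒ a
  rs@[22:20]=0x2 ⇒ c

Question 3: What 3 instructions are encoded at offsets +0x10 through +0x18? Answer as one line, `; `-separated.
band b, l; bne $-16; sll c, e

off 0x10: read 00 00 e0 00 as little → 0x00e00000
  opcode bits[31:26]=0x0: band/RR
  [25:23] rd=1 = b
  [22:20] rs=6 = l
off 0x14: read f0 ff ff 8b as little → 0x8bfffff0
  opcode bits[31:26]=0x22: bne/J
  [25:0] imm=67108848 (s26→-16) = $-16
off 0x18: read 00 00 40 59 as little → 0x59400000
  opcode bits[31:26]=0x16: sll/RR
  [25:23] rd=2 = c
  [22:20] rs=4 = e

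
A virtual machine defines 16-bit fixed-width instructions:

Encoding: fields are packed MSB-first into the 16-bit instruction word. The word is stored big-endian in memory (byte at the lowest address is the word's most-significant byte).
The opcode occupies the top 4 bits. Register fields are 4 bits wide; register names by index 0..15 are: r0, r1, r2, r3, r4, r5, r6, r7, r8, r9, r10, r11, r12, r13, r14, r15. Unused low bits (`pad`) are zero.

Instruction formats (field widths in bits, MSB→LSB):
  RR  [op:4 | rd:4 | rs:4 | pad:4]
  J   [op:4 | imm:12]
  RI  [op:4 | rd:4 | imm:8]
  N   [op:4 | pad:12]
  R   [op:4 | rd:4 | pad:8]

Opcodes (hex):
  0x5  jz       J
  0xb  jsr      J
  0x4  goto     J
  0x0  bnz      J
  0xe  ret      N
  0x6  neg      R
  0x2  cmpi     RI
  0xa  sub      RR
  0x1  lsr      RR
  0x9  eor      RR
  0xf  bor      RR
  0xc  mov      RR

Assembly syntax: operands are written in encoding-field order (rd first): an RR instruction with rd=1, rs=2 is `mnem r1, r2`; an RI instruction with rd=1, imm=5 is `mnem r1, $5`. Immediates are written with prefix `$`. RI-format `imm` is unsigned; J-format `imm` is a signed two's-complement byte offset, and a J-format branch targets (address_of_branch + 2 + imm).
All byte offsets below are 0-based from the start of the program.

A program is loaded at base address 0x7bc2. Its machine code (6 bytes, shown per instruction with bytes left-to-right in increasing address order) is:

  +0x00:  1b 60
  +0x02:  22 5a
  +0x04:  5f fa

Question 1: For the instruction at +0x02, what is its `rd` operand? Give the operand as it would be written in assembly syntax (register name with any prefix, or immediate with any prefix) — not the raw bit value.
off 0x02: read 22 5a as big → 0x225a
  opcode bits[15:12]=0x2: cmpi/RI
  rd: (w>>8)&0xf=0x2 → r2
  imm: (w>>0)&0xff=0x5a → $90

r2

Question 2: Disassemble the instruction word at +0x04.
@+04  big-endian(5f fa) = 0x5ffa
  top 4b → 0x5 → jz [J]
  imm: (w>>0)&0xfff=0xffa (s12→-6) → $-6

jz $-6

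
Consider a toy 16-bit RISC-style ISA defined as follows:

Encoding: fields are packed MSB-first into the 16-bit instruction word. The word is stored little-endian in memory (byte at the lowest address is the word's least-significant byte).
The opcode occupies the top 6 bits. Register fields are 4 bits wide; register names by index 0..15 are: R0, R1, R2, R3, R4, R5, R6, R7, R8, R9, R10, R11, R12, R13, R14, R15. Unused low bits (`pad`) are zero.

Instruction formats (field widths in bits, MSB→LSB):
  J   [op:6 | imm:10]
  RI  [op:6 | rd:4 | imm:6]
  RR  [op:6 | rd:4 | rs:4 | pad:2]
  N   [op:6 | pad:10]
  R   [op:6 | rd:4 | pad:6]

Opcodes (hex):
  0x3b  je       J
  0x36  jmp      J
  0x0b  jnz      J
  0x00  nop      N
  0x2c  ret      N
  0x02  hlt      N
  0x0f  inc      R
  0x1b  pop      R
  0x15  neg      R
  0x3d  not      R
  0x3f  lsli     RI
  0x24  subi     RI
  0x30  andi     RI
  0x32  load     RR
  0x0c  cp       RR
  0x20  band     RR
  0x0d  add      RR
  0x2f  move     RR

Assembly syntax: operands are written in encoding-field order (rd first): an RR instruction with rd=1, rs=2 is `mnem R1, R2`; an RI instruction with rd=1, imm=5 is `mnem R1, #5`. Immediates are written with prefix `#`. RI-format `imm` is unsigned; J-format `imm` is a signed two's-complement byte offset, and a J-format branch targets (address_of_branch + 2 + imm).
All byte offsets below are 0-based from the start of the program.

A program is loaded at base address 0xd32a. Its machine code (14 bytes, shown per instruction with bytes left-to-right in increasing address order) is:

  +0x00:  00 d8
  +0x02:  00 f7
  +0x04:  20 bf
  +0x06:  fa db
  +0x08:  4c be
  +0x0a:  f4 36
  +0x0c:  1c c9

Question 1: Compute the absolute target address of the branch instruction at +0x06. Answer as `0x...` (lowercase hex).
0xd32c

+0x06: fa db ⇒ word 0xdbfa (little)
  opcode bits[15:10]=0x36: jmp/J
  imm: (w>>0)&0x3ff=0x3fa (s10→-6) → #-6
  target = base 0xd32a + off 0x06 + 2 + imm -6 = 0xd32c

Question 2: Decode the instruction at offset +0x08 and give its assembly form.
@+08  little-endian(4c be) = 0xbe4c
  opcode bits[15:10]=0x2f: move/RR
  rd@[9:6]=0x9 ⇒ R9
  rs@[5:2]=0x3 ⇒ R3

move R9, R3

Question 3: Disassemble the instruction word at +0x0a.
add R11, R13

+0x0a: f4 36 ⇒ word 0x36f4 (little)
  op=0x36f4>>10=0xd ⇒ add (RR)
  rd@[9:6]=0xb ⇒ R11
  rs@[5:2]=0xd ⇒ R13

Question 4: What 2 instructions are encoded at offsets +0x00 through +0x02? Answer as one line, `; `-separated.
off 0x00: read 00 d8 as little → 0xd800
  opcode bits[15:10]=0x36: jmp/J
  [9:0] imm=0 = #0
off 0x02: read 00 f7 as little → 0xf700
  opcode bits[15:10]=0x3d: not/R
  [9:6] rd=12 = R12

jmp #0; not R12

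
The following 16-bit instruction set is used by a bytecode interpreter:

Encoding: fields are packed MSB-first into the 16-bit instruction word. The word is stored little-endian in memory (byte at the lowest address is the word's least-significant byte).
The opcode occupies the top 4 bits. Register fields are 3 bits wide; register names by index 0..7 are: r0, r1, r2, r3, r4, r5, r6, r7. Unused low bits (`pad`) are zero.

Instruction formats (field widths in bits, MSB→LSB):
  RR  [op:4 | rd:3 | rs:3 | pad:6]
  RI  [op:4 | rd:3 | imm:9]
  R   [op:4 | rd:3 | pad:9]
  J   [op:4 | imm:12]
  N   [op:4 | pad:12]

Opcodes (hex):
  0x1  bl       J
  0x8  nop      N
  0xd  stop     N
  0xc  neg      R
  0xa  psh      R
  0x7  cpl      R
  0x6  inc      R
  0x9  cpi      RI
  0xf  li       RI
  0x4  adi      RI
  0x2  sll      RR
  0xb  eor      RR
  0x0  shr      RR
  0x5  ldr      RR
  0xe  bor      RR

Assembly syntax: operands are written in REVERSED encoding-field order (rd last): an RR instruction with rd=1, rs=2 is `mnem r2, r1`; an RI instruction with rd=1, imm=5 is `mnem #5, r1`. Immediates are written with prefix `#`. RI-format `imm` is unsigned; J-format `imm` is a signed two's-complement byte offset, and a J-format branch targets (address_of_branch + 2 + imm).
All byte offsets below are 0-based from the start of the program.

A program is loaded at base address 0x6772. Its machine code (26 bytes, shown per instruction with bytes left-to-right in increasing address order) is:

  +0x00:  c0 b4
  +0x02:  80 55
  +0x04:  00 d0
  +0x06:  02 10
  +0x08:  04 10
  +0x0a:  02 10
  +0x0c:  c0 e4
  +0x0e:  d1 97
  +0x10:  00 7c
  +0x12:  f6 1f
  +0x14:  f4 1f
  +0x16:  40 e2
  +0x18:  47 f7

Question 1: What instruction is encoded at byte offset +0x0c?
bor r3, r2

[0c] c0 e4 → 0xe4c0
  opcode bits[15:12]=0xe: bor/RR
  rd: (w>>9)&0x7=0x2 → r2
  rs: (w>>6)&0x7=0x3 → r3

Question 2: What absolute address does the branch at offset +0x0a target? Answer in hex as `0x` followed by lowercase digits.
[0a] 02 10 → 0x1002
  opcode bits[15:12]=0x1: bl/J
  imm@[11:0]=0x2 ⇒ #2
  target = base 0x6772 + off 0x0a + 2 + imm 2 = 0x6780

0x6780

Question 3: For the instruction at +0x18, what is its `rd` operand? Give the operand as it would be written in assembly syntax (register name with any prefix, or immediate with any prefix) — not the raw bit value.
+0x18: 47 f7 ⇒ word 0xf747 (little)
  opcode bits[15:12]=0xf: li/RI
  [11:9] rd=3 = r3
  [8:0] imm=327 = #327

r3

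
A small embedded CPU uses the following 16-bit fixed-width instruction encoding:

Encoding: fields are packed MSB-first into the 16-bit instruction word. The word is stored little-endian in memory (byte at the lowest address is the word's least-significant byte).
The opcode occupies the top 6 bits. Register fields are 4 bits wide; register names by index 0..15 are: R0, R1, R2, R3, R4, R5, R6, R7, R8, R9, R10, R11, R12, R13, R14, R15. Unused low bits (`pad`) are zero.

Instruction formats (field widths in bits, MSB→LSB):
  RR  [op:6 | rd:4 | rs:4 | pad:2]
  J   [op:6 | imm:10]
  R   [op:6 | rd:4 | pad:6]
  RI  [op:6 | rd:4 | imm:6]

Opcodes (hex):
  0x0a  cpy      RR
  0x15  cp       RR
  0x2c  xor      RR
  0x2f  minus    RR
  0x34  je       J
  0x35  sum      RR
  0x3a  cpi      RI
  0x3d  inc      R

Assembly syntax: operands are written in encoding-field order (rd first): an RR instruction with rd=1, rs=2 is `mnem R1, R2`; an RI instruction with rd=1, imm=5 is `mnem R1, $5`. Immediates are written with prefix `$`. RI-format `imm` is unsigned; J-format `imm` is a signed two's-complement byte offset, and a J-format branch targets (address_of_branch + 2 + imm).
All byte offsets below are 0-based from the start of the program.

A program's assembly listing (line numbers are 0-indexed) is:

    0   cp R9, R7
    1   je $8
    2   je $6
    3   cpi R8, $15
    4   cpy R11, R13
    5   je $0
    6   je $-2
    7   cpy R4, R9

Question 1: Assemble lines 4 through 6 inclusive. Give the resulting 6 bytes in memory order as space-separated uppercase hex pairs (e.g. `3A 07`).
line 4 (cpy): pack op=0xa:6|rd=11:4|rs=13:4|pad=0:2 = 0x2af4; little→ f4 2a
line 5 (je): pack op=0x34:6|imm=0:10 = 0xd000; little→ 00 d0
line 6 (je): pack op=0x34:6|imm=-2:10 = 0xd3fe; little→ fe d3

F4 2A 00 D0 FE D3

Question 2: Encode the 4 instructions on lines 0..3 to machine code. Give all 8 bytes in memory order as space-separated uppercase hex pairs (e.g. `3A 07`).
5C 56 08 D0 06 D0 0F EA

0. cp fields op=0x15:6|rd=9:4|rs=7:4|pad=0:2 → word 565ch → 5c 56
1. je fields op=0x34:6|imm=8:10 → word d008h → 08 d0
2. je fields op=0x34:6|imm=6:10 → word d006h → 06 d0
3. cpi fields op=0x3a:6|rd=8:4|imm=15:6 → word ea0fh → 0f ea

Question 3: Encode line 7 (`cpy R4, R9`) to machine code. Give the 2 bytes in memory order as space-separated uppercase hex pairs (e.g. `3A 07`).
24 29

line 7 (cpy): pack op=0xa:6|rd=4:4|rs=9:4|pad=0:2 = 0x2924; little→ 24 29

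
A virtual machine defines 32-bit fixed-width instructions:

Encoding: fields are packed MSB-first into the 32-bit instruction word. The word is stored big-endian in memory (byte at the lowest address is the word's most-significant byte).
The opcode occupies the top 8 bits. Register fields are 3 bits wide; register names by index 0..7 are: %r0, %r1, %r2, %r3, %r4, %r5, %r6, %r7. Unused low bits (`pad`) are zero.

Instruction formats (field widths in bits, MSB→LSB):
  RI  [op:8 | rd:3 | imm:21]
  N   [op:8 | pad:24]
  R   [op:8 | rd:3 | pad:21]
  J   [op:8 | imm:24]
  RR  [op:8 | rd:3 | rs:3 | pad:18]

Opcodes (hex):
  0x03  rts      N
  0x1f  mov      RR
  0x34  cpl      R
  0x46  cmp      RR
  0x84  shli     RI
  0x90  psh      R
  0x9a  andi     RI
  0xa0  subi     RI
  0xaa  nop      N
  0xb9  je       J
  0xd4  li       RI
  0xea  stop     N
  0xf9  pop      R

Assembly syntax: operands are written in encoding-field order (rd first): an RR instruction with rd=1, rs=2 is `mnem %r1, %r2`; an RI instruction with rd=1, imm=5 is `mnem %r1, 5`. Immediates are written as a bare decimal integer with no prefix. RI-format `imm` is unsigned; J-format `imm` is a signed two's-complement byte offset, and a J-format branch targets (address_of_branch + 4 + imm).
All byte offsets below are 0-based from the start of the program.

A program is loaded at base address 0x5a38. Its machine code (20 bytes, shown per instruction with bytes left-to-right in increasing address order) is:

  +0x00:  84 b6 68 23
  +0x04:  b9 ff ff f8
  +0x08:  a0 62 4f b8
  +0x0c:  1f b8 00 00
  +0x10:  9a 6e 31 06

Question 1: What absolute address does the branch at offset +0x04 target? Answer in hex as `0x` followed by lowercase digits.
0x5a38

[04] b9 ff ff f8 → 0xb9fffff8
  top 8b → 0xb9 → je [J]
  imm: (w>>0)&0xffffff=0xfffff8 (s24→-8) → -8
  target = base 0x5a38 + off 0x04 + 4 + imm -8 = 0x5a38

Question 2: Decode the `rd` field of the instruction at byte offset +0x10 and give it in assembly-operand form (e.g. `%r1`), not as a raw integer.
@+10  big-endian(9a 6e 31 06) = 0x9a6e3106
  opcode bits[31:24]=0x9a: andi/RI
  rd@[23:21]=0x3 ⇒ %r3
  imm@[20:0]=0xe3106 ⇒ 930054

%r3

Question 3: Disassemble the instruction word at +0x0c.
@+0c  big-endian(1f b8 00 00) = 0x1fb80000
  top 8b → 0x1f → mov [RR]
  [23:21] rd=5 = %r5
  [20:18] rs=6 = %r6

mov %r5, %r6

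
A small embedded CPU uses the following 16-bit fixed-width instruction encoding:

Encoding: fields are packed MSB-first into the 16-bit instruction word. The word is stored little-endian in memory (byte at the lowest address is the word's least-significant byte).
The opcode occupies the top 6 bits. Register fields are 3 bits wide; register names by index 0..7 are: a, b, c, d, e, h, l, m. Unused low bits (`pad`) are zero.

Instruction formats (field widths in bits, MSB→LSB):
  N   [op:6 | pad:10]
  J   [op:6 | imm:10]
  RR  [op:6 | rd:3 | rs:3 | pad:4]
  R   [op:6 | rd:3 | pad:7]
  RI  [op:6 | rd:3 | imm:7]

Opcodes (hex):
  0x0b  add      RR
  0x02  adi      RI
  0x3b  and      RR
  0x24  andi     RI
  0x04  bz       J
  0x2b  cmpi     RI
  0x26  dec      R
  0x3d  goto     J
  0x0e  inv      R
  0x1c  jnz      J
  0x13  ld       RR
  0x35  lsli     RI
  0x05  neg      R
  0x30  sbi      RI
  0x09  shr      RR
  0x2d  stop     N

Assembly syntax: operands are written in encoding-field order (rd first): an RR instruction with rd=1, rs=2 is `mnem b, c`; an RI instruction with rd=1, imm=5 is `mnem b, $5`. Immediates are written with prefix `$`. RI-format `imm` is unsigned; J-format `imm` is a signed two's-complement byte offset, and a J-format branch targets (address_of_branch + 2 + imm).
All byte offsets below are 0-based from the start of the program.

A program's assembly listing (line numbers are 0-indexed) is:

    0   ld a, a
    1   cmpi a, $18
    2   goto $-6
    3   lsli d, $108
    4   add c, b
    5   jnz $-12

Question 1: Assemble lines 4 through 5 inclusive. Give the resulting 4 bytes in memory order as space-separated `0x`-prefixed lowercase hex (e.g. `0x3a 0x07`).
0x10 0x2d 0xf4 0x73

L4: add op=0xb:6|rd=2:3|rs=1:3|pad=0:4 ⇒ 0x2d10 ⇒ little 10 2d
L5: jnz op=0x1c:6|imm=-12:10 ⇒ 0x73f4 ⇒ little f4 73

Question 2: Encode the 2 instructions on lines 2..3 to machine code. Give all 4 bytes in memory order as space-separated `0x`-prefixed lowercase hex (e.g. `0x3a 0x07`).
L2: goto op=0x3d:6|imm=-6:10 ⇒ 0xf7fa ⇒ little fa f7
L3: lsli op=0x35:6|rd=3:3|imm=108:7 ⇒ 0xd5ec ⇒ little ec d5

0xfa 0xf7 0xec 0xd5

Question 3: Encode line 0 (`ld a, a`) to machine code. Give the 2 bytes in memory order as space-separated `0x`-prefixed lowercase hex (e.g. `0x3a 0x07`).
0. ld fields op=0x13:6|rd=0:3|rs=0:3|pad=0:4 → word 4c00h → 00 4c

0x00 0x4c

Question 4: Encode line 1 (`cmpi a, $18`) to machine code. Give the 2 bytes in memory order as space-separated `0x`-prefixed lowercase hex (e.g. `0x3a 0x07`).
1. cmpi fields op=0x2b:6|rd=0:3|imm=18:7 → word ac12h → 12 ac

0x12 0xac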